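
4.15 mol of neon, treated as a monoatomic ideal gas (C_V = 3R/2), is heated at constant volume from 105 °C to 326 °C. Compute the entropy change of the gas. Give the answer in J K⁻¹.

In kelvin: T₁ = 378.15 K, T₂ = 599.15 K. At constant volume, ΔS = nC_V ln(T₂/T₁) with C_V = 3R/2 = 12.47 J mol⁻¹ K⁻¹.
ΔS = 4.15 × 12.47 × ln(599.15/378.15) = 23.8 J/K.

ΔS = 23.8 J/K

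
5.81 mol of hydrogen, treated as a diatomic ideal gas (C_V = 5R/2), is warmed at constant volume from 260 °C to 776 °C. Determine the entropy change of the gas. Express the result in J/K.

ΔS = 81.7 J/K

In kelvin: T₁ = 533.15 K, T₂ = 1049.15 K. At constant volume, ΔS = nC_V ln(T₂/T₁) with C_V = 5R/2 = 20.79 J mol⁻¹ K⁻¹.
ΔS = 5.81 × 20.79 × ln(1049.15/533.15) = 81.7 J/K.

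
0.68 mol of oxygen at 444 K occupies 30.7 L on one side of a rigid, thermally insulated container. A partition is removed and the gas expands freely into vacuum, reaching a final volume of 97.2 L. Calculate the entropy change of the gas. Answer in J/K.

ΔS_gas = 6.52 J/K

For an ideal gas in free expansion Q = 0 and W = 0, so T is unchanged.
Entropy is a state function; using a reversible isothermal path, ΔS_gas = nR ln(V₂/V₁) = 0.68 × 8.314 × ln(97.2/30.7) = 6.52 J/K.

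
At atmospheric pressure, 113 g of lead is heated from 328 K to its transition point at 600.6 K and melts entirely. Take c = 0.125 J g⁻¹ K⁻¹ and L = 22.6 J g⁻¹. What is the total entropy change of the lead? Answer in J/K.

ΔS = 12.8 J/K

Warming step: ΔS₁ = m c ln(T_tr/T_i) = 113 × 0.125 × ln(600.6/328) = 8.544 J/K.
Phase change: ΔS₂ = +mL/T_tr = 113 × 22.6 / 600.6 = 4.252 J/K.
ΔS_total = (8.544) + (4.252) = 12.8 J/K.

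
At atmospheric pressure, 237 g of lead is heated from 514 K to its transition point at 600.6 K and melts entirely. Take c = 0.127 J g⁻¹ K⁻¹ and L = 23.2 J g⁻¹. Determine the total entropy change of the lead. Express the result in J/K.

Warming step: ΔS₁ = m c ln(T_tr/T_i) = 237 × 0.127 × ln(600.6/514) = 4.687 J/K.
Phase change: ΔS₂ = +mL/T_tr = 237 × 23.2 / 600.6 = 9.155 J/K.
ΔS_total = (4.687) + (9.155) = 13.8 J/K.

ΔS = 13.8 J/K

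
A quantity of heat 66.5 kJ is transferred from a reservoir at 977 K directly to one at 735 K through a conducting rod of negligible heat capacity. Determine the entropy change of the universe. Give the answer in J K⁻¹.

ΔS_hot = −Q/T_H = −66500/977 = -68.07 J/K and ΔS_cold = +Q/T_C = 66500/735 = 90.48 J/K.
ΔS_total = -68.07 + 90.48 = 22.4 J/K, positive as the second law requires.

ΔS_total = 22.4 J/K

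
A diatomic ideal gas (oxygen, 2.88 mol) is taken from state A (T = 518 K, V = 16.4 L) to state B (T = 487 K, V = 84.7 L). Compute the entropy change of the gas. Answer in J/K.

Entropy is a state function: ΔS = nC_V ln(T₂/T₁) + nR ln(V₂/V₁), with C_V = 5R/2 = 20.79 J mol⁻¹ K⁻¹ for a diatomic ideal gas.
ΔS = 2.88 × [20.79 × ln(487/518) + 8.314 × ln(84.7/16.4)] = 35.6 J/K.

ΔS = 35.6 J/K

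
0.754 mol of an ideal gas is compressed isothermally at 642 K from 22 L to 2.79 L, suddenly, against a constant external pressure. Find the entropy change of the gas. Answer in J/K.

ΔS_gas = -12.9 J/K

Entropy is a state function, so ΔS_gas depends only on the end states.
For an isothermal ideal gas ΔS_gas = nR ln(V₂/V₁) = 0.754 × 8.314 × ln(2.79/22) = -12.9 J/K.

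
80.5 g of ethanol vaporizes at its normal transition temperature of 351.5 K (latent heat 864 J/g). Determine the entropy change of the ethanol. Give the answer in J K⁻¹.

Heat absorbed by the substance: Q = mL = 80.5 × 864 = 69552 J.
At constant T, ΔS = Q_rev/T = 69552 / 351.5 = 198 J/K.

ΔS = 198 J/K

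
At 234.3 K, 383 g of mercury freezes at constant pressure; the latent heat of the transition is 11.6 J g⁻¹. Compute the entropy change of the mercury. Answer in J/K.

Heat released by the substance: Q = −mL = −383 × 11.6 = −4442.8 J.
At constant T, ΔS = Q_rev/T = −4442.8 / 234.3 = -19 J/K.

ΔS = -19 J/K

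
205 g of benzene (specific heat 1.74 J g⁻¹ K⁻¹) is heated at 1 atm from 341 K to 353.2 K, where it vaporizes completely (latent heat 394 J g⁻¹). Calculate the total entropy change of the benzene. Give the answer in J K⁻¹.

ΔS = 241 J/K

Warming step: ΔS₁ = m c ln(T_tr/T_i) = 205 × 1.74 × ln(353.2/341) = 12.54 J/K.
Phase change: ΔS₂ = +mL/T_tr = 205 × 394 / 353.2 = 228.7 J/K.
ΔS_total = (12.54) + (228.7) = 241 J/K.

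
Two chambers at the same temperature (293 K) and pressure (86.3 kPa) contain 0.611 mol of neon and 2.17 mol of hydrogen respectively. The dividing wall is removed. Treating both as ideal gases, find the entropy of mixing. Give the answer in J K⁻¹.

Mole fractions: x_A = 0.611/2.78 = 0.22, x_B = 0.78.
ΔS_mix = −R(n_A ln x_A + n_B ln x_B) = −8.314 × (0.611 ln 0.22 + 2.17 ln 0.78) = 12.2 J/K.

ΔS_mix = 12.2 J/K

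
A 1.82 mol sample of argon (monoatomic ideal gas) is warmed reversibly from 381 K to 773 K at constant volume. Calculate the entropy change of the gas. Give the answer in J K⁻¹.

At constant volume, ΔS = nC_V ln(T₂/T₁) with C_V = 3R/2 = 12.47 J mol⁻¹ K⁻¹.
ΔS = 1.82 × 12.47 × ln(773/381) = 16.1 J/K.

ΔS = 16.1 J/K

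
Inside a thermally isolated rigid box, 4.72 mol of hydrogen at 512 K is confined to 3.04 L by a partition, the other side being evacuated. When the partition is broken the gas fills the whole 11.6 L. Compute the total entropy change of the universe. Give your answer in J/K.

For an ideal gas in free expansion Q = 0 and W = 0, so T is unchanged.
Entropy is a state function; using a reversible isothermal path, ΔS_gas = nR ln(V₂/V₁) = 4.72 × 8.314 × ln(11.6/3.04) = 52.6 J/K.
The insulated surroundings exchange no heat, so ΔS_surr = 0 and ΔS_universe = ΔS_gas.

ΔS_universe = 52.6 J/K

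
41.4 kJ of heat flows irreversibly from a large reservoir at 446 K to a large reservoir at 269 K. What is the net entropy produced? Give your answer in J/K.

ΔS_hot = −Q/T_H = −41400/446 = -92.83 J/K and ΔS_cold = +Q/T_C = 41400/269 = 153.9 J/K.
ΔS_total = -92.83 + 153.9 = 61.1 J/K, positive as the second law requires.

ΔS_total = 61.1 J/K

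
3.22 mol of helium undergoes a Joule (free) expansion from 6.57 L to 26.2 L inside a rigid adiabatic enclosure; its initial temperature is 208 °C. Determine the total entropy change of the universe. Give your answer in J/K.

No heat is exchanged and no work is done, so the ideal-gas temperature stays constant.
Entropy is a state function; using a reversible isothermal path, ΔS_gas = nR ln(V₂/V₁) = 3.22 × 8.314 × ln(26.2/6.57) = 37 J/K.
The insulated surroundings exchange no heat, so ΔS_surr = 0 and ΔS_universe = ΔS_gas.

ΔS_universe = 37 J/K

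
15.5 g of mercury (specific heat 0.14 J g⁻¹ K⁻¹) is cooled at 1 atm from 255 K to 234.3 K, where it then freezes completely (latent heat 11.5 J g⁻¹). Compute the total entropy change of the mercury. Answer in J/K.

Cooling step: ΔS₁ = m c ln(T_tr/T_i) = 15.5 × 0.14 × ln(234.3/255) = -0.18371 J/K.
Phase change: ΔS₂ = −mL/T_tr = −15.5 × 11.5 / 234.3 = -0.76078 J/K.
ΔS_total = (-0.18371) + (-0.76078) = -0.944 J/K.

ΔS = -0.944 J/K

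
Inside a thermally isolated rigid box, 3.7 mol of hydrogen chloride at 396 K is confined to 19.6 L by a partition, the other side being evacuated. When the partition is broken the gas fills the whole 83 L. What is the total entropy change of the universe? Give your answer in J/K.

For an ideal gas in free expansion Q = 0 and W = 0, so T is unchanged.
Entropy is a state function; using a reversible isothermal path, ΔS_gas = nR ln(V₂/V₁) = 3.7 × 8.314 × ln(83/19.6) = 44.4 J/K.
The insulated surroundings exchange no heat, so ΔS_surr = 0 and ΔS_universe = ΔS_gas.

ΔS_universe = 44.4 J/K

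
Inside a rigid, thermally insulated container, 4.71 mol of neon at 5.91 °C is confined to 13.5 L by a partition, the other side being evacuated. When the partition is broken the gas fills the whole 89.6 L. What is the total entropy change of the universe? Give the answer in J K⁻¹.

For an ideal gas in free expansion Q = 0 and W = 0, so T is unchanged.
Entropy is a state function; using a reversible isothermal path, ΔS_gas = nR ln(V₂/V₁) = 4.71 × 8.314 × ln(89.6/13.5) = 74.1 J/K.
The insulated surroundings exchange no heat, so ΔS_surr = 0 and ΔS_universe = ΔS_gas.

ΔS_universe = 74.1 J/K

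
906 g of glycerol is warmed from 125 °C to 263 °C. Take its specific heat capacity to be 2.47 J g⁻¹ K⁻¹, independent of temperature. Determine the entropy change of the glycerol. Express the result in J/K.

In kelvin: T₁ = 398.15 K, T₂ = 536.15 K. ΔS = ∫dQ_rev/T = m c ln(T₂/T₁) = 906 × 2.47 × ln(536.15/398.15) = 666 J/K.

ΔS = 666 J/K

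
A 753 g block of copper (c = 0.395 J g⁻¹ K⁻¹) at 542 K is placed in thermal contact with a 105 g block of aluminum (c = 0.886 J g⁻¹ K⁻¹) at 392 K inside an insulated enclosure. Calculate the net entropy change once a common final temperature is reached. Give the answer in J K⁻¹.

ΔS_total = 3.51 J/K

Energy balance: T_f = (m₁c₁T₁ + m₂c₂T₂)/(m₁c₁ + m₂c₂) = 506.26 K.
ΔS₁ = m₁c₁ ln(T_f/T₁) = 297.435 × ln(506.26/542) = -20.29 J/K.
ΔS₂ = m₂c₂ ln(T_f/T₂) = 93.03 × ln(506.26/392) = 23.8 J/K.
ΔS_total = -20.29 + 23.8 = 3.51 J/K.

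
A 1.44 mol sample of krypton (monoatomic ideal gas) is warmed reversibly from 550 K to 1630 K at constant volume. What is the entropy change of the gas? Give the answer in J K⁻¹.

At constant volume, ΔS = nC_V ln(T₂/T₁) with C_V = 3R/2 = 12.47 J mol⁻¹ K⁻¹.
ΔS = 1.44 × 12.47 × ln(1630/550) = 19.5 J/K.

ΔS = 19.5 J/K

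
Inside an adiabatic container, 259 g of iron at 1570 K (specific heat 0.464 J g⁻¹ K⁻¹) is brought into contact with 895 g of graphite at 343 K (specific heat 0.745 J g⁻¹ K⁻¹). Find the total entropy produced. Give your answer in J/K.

ΔS_total = 160 J/K

Energy balance: T_f = (m₁c₁T₁ + m₂c₂T₂)/(m₁c₁ + m₂c₂) = 530.38 K.
ΔS₁ = m₁c₁ ln(T_f/T₁) = 120.176 × ln(530.38/1570) = -130.4 J/K.
ΔS₂ = m₂c₂ ln(T_f/T₂) = 666.775 × ln(530.38/343) = 290.6 J/K.
ΔS_total = -130.4 + 290.6 = 160 J/K.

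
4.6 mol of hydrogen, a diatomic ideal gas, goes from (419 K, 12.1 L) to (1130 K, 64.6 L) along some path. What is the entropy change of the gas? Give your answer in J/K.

Entropy is a state function: ΔS = nC_V ln(T₂/T₁) + nR ln(V₂/V₁), with C_V = 5R/2 = 20.79 J mol⁻¹ K⁻¹ for a diatomic ideal gas.
ΔS = 4.6 × [20.79 × ln(1130/419) + 8.314 × ln(64.6/12.1)] = 159 J/K.

ΔS = 159 J/K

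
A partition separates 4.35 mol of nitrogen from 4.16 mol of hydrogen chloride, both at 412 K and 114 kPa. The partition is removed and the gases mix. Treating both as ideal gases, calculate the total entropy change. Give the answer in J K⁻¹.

Mole fractions: x_A = 4.35/8.51 = 0.511, x_B = 0.489.
ΔS_mix = −R(n_A ln x_A + n_B ln x_B) = −8.314 × (4.35 ln 0.511 + 4.16 ln 0.489) = 49 J/K.

ΔS_mix = 49 J/K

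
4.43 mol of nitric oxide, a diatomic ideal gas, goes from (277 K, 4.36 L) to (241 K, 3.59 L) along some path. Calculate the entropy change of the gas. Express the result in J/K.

ΔS = -20 J/K

Entropy is a state function: ΔS = nC_V ln(T₂/T₁) + nR ln(V₂/V₁), with C_V = 5R/2 = 20.79 J mol⁻¹ K⁻¹ for a diatomic ideal gas.
ΔS = 4.43 × [20.79 × ln(241/277) + 8.314 × ln(3.59/4.36)] = -20 J/K.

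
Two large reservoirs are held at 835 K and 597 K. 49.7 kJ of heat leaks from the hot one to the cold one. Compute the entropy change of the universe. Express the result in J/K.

ΔS_total = 23.7 J/K

ΔS_hot = −Q/T_H = −49700/835 = -59.52 J/K and ΔS_cold = +Q/T_C = 49700/597 = 83.25 J/K.
ΔS_total = -59.52 + 83.25 = 23.7 J/K, positive as the second law requires.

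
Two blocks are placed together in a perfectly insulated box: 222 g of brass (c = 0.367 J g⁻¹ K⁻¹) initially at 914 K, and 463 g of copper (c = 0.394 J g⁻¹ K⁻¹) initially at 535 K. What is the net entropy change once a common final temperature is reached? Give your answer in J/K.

Energy balance: T_f = (m₁c₁T₁ + m₂c₂T₂)/(m₁c₁ + m₂c₂) = 652.01 K.
ΔS₁ = m₁c₁ ln(T_f/T₁) = 81.474 × ln(652.01/914) = -27.52 J/K.
ΔS₂ = m₂c₂ ln(T_f/T₂) = 182.422 × ln(652.01/535) = 36.08 J/K.
ΔS_total = -27.52 + 36.08 = 8.56 J/K.

ΔS_total = 8.56 J/K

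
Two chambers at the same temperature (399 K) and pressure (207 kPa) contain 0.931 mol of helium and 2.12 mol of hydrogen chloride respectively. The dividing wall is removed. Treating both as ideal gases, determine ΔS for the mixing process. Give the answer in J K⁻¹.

ΔS_mix = 15.6 J/K

Mole fractions: x_A = 0.931/3.05 = 0.305, x_B = 0.695.
ΔS_mix = −R(n_A ln x_A + n_B ln x_B) = −8.314 × (0.931 ln 0.305 + 2.12 ln 0.695) = 15.6 J/K.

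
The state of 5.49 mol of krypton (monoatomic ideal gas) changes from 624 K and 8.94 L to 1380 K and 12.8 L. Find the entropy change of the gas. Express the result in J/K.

ΔS = 70.7 J/K

Entropy is a state function: ΔS = nC_V ln(T₂/T₁) + nR ln(V₂/V₁), with C_V = 3R/2 = 12.47 J mol⁻¹ K⁻¹ for a monoatomic ideal gas.
ΔS = 5.49 × [12.47 × ln(1380/624) + 8.314 × ln(12.8/8.94)] = 70.7 J/K.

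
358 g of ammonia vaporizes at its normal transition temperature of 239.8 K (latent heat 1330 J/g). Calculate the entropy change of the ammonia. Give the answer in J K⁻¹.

ΔS = 1990 J/K

Heat absorbed by the substance: Q = mL = 358 × 1330 = 476140 J.
At constant T, ΔS = Q_rev/T = 476140 / 239.8 = 1990 J/K.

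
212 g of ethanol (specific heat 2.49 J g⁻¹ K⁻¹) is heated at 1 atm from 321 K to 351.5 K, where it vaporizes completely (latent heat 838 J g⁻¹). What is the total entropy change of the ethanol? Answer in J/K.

Warming step: ΔS₁ = m c ln(T_tr/T_i) = 212 × 2.49 × ln(351.5/321) = 47.91 J/K.
Phase change: ΔS₂ = +mL/T_tr = 212 × 838 / 351.5 = 505.4 J/K.
ΔS_total = (47.91) + (505.4) = 553 J/K.

ΔS = 553 J/K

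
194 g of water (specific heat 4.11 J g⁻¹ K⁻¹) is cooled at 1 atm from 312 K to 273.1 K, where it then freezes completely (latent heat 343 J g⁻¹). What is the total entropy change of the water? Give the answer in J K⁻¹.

Cooling step: ΔS₁ = m c ln(T_tr/T_i) = 194 × 4.11 × ln(273.1/312) = -106.2 J/K.
Phase change: ΔS₂ = −mL/T_tr = −194 × 343 / 273.1 = -243.7 J/K.
ΔS_total = (-106.2) + (-243.7) = -350 J/K.

ΔS = -350 J/K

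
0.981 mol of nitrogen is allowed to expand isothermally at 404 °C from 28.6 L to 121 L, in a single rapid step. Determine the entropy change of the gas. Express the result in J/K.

Entropy is a state function, so ΔS_gas depends only on the end states.
For an isothermal ideal gas ΔS_gas = nR ln(V₂/V₁) = 0.981 × 8.314 × ln(121/28.6) = 11.8 J/K.

ΔS_gas = 11.8 J/K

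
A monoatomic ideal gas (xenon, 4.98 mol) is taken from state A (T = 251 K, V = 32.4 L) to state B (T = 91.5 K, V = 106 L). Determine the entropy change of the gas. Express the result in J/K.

ΔS = -13.6 J/K

Entropy is a state function: ΔS = nC_V ln(T₂/T₁) + nR ln(V₂/V₁), with C_V = 3R/2 = 12.47 J mol⁻¹ K⁻¹ for a monoatomic ideal gas.
ΔS = 4.98 × [12.47 × ln(91.5/251) + 8.314 × ln(106/32.4)] = -13.6 J/K.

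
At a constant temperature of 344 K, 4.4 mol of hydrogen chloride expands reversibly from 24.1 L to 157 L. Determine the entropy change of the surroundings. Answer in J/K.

For an isothermal ideal gas ΔS_gas = nR ln(V₂/V₁) = 4.4 × 8.314 × ln(157/24.1) = 68.6 J/K.
The process is reversible, so ΔS_surr = −ΔS_gas = -68.6 J/K and ΔS_universe = 0.

ΔS_surr = -68.6 J/K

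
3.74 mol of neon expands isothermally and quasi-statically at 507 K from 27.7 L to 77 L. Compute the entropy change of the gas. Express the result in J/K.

ΔS_gas = 31.8 J/K

For an isothermal ideal gas ΔS_gas = nR ln(V₂/V₁) = 3.74 × 8.314 × ln(77/27.7) = 31.8 J/K.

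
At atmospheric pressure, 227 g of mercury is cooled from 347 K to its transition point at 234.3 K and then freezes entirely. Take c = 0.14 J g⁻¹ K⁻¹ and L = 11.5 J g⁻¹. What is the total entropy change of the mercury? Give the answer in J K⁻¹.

Cooling step: ΔS₁ = m c ln(T_tr/T_i) = 227 × 0.14 × ln(234.3/347) = -12.48 J/K.
Phase change: ΔS₂ = −mL/T_tr = −227 × 11.5 / 234.3 = -11.14 J/K.
ΔS_total = (-12.48) + (-11.14) = -23.6 J/K.

ΔS = -23.6 J/K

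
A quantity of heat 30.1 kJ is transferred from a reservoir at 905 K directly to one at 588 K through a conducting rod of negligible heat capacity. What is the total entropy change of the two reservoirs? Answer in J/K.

ΔS_total = 17.9 J/K

ΔS_hot = −Q/T_H = −30100/905 = -33.26 J/K and ΔS_cold = +Q/T_C = 30100/588 = 51.19 J/K.
ΔS_total = -33.26 + 51.19 = 17.9 J/K, positive as the second law requires.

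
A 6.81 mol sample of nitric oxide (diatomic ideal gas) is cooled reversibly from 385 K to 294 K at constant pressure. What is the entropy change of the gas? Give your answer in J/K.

ΔS = -53.4 J/K

At constant pressure, ΔS = nC_p ln(T₂/T₁) with C_p = 7R/2 = 29.1 J mol⁻¹ K⁻¹.
ΔS = 6.81 × 29.1 × ln(294/385) = -53.4 J/K.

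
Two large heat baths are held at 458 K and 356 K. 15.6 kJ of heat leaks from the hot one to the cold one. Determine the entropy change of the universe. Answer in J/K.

ΔS_total = 9.76 J/K

ΔS_hot = −Q/T_H = −15600/458 = -34.06 J/K and ΔS_cold = +Q/T_C = 15600/356 = 43.82 J/K.
ΔS_total = -34.06 + 43.82 = 9.76 J/K, positive as the second law requires.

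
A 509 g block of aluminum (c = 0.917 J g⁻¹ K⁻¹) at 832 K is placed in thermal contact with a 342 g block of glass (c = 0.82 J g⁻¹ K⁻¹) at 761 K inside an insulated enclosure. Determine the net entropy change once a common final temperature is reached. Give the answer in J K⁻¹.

Energy balance: T_f = (m₁c₁T₁ + m₂c₂T₂)/(m₁c₁ + m₂c₂) = 805.35 K.
ΔS₁ = m₁c₁ ln(T_f/T₁) = 466.753 × ln(805.35/832) = -15.194 J/K.
ΔS₂ = m₂c₂ ln(T_f/T₂) = 280.44 × ln(805.35/761) = 15.886 J/K.
ΔS_total = -15.194 + 15.886 = 0.692 J/K.

ΔS_total = 0.692 J/K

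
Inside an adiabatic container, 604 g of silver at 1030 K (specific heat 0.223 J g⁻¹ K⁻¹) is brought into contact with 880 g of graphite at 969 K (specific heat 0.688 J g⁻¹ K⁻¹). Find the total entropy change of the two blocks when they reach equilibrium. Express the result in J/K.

Energy balance: T_f = (m₁c₁T₁ + m₂c₂T₂)/(m₁c₁ + m₂c₂) = 980.1 K.
ΔS₁ = m₁c₁ ln(T_f/T₁) = 134.692 × ln(980.1/1030) = -6.689 J/K.
ΔS₂ = m₂c₂ ln(T_f/T₂) = 605.44 × ln(980.1/969) = 6.897 J/K.
ΔS_total = -6.689 + 6.897 = 0.208 J/K.

ΔS_total = 0.208 J/K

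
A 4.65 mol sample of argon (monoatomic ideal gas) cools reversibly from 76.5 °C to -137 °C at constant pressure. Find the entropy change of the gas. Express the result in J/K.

In kelvin: T₁ = 349.65 K, T₂ = 136.15 K. At constant pressure, ΔS = nC_p ln(T₂/T₁) with C_p = 5R/2 = 20.79 J mol⁻¹ K⁻¹.
ΔS = 4.65 × 20.79 × ln(136.15/349.65) = -91.2 J/K.

ΔS = -91.2 J/K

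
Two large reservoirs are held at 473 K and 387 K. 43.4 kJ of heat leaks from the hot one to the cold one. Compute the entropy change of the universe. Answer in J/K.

ΔS_total = 20.4 J/K

ΔS_hot = −Q/T_H = −43400/473 = -91.755 J/K and ΔS_cold = +Q/T_C = 43400/387 = 112.14 J/K.
ΔS_total = -91.755 + 112.14 = 20.4 J/K, positive as the second law requires.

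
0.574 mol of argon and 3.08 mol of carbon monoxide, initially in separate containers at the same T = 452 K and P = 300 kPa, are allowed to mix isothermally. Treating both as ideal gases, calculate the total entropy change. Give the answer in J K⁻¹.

ΔS_mix = 13.2 J/K

Mole fractions: x_A = 0.574/3.65 = 0.157, x_B = 0.843.
ΔS_mix = −R(n_A ln x_A + n_B ln x_B) = −8.314 × (0.574 ln 0.157 + 3.08 ln 0.843) = 13.2 J/K.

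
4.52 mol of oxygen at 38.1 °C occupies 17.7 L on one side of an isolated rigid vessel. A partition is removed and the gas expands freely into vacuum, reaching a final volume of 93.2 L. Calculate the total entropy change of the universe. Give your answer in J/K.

For an ideal gas in free expansion Q = 0 and W = 0, so T is unchanged.
Entropy is a state function; using a reversible isothermal path, ΔS_gas = nR ln(V₂/V₁) = 4.52 × 8.314 × ln(93.2/17.7) = 62.4 J/K.
The insulated surroundings exchange no heat, so ΔS_surr = 0 and ΔS_universe = ΔS_gas.

ΔS_universe = 62.4 J/K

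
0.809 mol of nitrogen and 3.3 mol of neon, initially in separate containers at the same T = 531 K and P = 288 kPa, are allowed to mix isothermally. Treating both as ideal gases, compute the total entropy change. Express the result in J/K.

Mole fractions: x_A = 0.809/4.11 = 0.197, x_B = 0.803.
ΔS_mix = −R(n_A ln x_A + n_B ln x_B) = −8.314 × (0.809 ln 0.197 + 3.3 ln 0.803) = 16.9 J/K.

ΔS_mix = 16.9 J/K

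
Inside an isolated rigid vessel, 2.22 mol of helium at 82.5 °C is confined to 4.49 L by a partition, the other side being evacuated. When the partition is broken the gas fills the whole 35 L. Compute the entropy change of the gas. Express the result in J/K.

No heat is exchanged and no work is done, so the ideal-gas temperature stays constant.
Entropy is a state function; using a reversible isothermal path, ΔS_gas = nR ln(V₂/V₁) = 2.22 × 8.314 × ln(35/4.49) = 37.9 J/K.

ΔS_gas = 37.9 J/K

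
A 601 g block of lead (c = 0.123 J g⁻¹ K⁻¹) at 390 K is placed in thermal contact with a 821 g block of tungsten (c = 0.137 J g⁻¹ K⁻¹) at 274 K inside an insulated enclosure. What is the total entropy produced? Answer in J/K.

Energy balance: T_f = (m₁c₁T₁ + m₂c₂T₂)/(m₁c₁ + m₂c₂) = 320 K.
ΔS₁ = m₁c₁ ln(T_f/T₁) = 73.923 × ln(320/390) = -14.623 J/K.
ΔS₂ = m₂c₂ ln(T_f/T₂) = 112.477 × ln(320/274) = 17.457 J/K.
ΔS_total = -14.623 + 17.457 = 2.83 J/K.

ΔS_total = 2.83 J/K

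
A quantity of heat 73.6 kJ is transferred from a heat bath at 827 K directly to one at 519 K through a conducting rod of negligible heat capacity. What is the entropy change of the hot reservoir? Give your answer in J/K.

The hot reservoir loses heat Q, so ΔS_hot = −Q/T_H = −73600/827 = -89 J/K.

ΔS_hot = -89 J/K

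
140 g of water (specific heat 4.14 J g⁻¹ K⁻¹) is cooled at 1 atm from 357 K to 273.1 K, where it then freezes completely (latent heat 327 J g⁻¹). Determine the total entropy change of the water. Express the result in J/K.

Cooling step: ΔS₁ = m c ln(T_tr/T_i) = 140 × 4.14 × ln(273.1/357) = -155.3 J/K.
Phase change: ΔS₂ = −mL/T_tr = −140 × 327 / 273.1 = -167.6 J/K.
ΔS_total = (-155.3) + (-167.6) = -323 J/K.

ΔS = -323 J/K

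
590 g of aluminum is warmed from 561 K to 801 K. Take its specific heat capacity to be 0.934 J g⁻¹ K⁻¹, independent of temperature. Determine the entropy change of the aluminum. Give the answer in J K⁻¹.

ΔS = 196 J/K

ΔS = ∫dQ_rev/T = m c ln(T₂/T₁) = 590 × 0.934 × ln(801/561) = 196 J/K.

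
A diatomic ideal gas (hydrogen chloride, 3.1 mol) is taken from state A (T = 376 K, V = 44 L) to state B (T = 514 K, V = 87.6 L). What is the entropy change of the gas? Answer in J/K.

ΔS = 37.9 J/K

Entropy is a state function: ΔS = nC_V ln(T₂/T₁) + nR ln(V₂/V₁), with C_V = 5R/2 = 20.79 J mol⁻¹ K⁻¹ for a diatomic ideal gas.
ΔS = 3.1 × [20.79 × ln(514/376) + 8.314 × ln(87.6/44)] = 37.9 J/K.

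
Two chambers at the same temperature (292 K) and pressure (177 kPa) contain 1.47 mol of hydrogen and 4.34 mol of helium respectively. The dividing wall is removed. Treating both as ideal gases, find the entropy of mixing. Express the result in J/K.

ΔS_mix = 27.3 J/K

Mole fractions: x_A = 1.47/5.81 = 0.253, x_B = 0.747.
ΔS_mix = −R(n_A ln x_A + n_B ln x_B) = −8.314 × (1.47 ln 0.253 + 4.34 ln 0.747) = 27.3 J/K.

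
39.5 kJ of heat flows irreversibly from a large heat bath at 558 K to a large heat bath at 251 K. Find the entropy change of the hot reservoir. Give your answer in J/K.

The hot reservoir loses heat Q, so ΔS_hot = −Q/T_H = −39500/558 = -70.8 J/K.

ΔS_hot = -70.8 J/K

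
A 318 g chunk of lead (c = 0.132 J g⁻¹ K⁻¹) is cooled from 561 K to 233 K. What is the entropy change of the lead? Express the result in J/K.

ΔS = -36.9 J/K

ΔS = ∫dQ_rev/T = m c ln(T₂/T₁) = 318 × 0.132 × ln(233/561) = -36.9 J/K.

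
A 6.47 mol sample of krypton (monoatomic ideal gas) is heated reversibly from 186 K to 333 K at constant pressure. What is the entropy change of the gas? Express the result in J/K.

ΔS = 78.3 J/K

At constant pressure, ΔS = nC_p ln(T₂/T₁) with C_p = 5R/2 = 20.79 J mol⁻¹ K⁻¹.
ΔS = 6.47 × 20.79 × ln(333/186) = 78.3 J/K.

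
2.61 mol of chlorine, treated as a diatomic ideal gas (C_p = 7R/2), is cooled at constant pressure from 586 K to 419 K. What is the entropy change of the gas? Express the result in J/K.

At constant pressure, ΔS = nC_p ln(T₂/T₁) with C_p = 7R/2 = 29.1 J mol⁻¹ K⁻¹.
ΔS = 2.61 × 29.1 × ln(419/586) = -25.5 J/K.

ΔS = -25.5 J/K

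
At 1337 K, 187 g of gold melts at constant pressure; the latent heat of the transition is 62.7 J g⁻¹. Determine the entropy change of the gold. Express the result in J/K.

Heat absorbed by the substance: Q = mL = 187 × 62.7 = 11724.9 J.
At constant T, ΔS = Q_rev/T = 11724.9 / 1337 = 8.77 J/K.

ΔS = 8.77 J/K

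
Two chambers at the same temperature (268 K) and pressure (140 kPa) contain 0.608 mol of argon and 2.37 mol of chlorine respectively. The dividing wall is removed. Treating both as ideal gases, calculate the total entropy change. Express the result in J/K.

ΔS_mix = 12.5 J/K

Mole fractions: x_A = 0.608/2.98 = 0.204, x_B = 0.796.
ΔS_mix = −R(n_A ln x_A + n_B ln x_B) = −8.314 × (0.608 ln 0.204 + 2.37 ln 0.796) = 12.5 J/K.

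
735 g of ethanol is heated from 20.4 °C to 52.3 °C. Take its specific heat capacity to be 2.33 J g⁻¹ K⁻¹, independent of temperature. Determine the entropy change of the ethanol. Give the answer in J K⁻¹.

In kelvin: T₁ = 293.55 K, T₂ = 325.45 K. ΔS = ∫dQ_rev/T = m c ln(T₂/T₁) = 735 × 2.33 × ln(325.45/293.55) = 177 J/K.

ΔS = 177 J/K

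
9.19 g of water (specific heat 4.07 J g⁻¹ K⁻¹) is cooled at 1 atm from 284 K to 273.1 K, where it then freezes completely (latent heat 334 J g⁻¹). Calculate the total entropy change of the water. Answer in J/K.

Cooling step: ΔS₁ = m c ln(T_tr/T_i) = 9.19 × 4.07 × ln(273.1/284) = -1.464 J/K.
Phase change: ΔS₂ = −mL/T_tr = −9.19 × 334 / 273.1 = -11.24 J/K.
ΔS_total = (-1.464) + (-11.24) = -12.7 J/K.

ΔS = -12.7 J/K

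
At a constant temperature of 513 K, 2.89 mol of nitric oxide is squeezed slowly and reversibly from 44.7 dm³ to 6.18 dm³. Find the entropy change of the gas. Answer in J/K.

For an isothermal ideal gas ΔS_gas = nR ln(V₂/V₁) = 2.89 × 8.314 × ln(6.18/44.7) = -47.5 J/K.

ΔS_gas = -47.5 J/K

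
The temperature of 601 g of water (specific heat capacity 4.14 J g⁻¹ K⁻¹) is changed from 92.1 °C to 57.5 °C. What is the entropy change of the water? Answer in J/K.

In kelvin: T₁ = 365.25 K, T₂ = 330.65 K. ΔS = ∫dQ_rev/T = m c ln(T₂/T₁) = 601 × 4.14 × ln(330.65/365.25) = -248 J/K.

ΔS = -248 J/K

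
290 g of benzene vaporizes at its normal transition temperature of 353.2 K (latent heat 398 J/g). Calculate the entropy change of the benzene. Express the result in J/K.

ΔS = 327 J/K

Heat absorbed by the substance: Q = mL = 290 × 398 = 115420 J.
At constant T, ΔS = Q_rev/T = 115420 / 353.2 = 327 J/K.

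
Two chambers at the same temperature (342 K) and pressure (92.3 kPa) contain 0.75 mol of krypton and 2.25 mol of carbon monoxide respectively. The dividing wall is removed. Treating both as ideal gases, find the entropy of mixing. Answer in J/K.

ΔS_mix = 14 J/K

Mole fractions: x_A = 0.75/3 = 0.25, x_B = 0.75.
ΔS_mix = −R(n_A ln x_A + n_B ln x_B) = −8.314 × (0.75 ln 0.25 + 2.25 ln 0.75) = 14 J/K.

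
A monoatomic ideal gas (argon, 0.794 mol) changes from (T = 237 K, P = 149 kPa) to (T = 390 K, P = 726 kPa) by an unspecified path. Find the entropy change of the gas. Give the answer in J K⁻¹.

ΔS = -2.23 J/K

ΔS = nC_p ln(T₂/T₁) − nR ln(P₂/P₁), with C_p = 5R/2 = 20.79 J mol⁻¹ K⁻¹ for a monoatomic ideal gas.
ΔS = 0.794 × [20.79 × ln(390/237) − 8.314 × ln(726/149)] = -2.23 J/K.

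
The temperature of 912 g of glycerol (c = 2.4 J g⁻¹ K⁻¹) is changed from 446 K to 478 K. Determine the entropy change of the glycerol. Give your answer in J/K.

ΔS = ∫dQ_rev/T = m c ln(T₂/T₁) = 912 × 2.4 × ln(478/446) = 152 J/K.

ΔS = 152 J/K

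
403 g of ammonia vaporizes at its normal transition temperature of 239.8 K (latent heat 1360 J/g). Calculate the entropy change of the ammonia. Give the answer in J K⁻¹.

Heat absorbed by the substance: Q = mL = 403 × 1360 = 548080 J.
At constant T, ΔS = Q_rev/T = 548080 / 239.8 = 2290 J/K.

ΔS = 2290 J/K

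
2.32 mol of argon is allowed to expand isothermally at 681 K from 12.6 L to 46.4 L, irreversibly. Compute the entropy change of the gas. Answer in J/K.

Entropy is a state function, so ΔS_gas depends only on the end states.
For an isothermal ideal gas ΔS_gas = nR ln(V₂/V₁) = 2.32 × 8.314 × ln(46.4/12.6) = 25.1 J/K.

ΔS_gas = 25.1 J/K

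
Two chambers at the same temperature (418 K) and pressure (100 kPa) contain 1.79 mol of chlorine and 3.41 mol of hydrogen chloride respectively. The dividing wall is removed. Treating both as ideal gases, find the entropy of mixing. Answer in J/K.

ΔS_mix = 27.8 J/K

Mole fractions: x_A = 1.79/5.2 = 0.344, x_B = 0.656.
ΔS_mix = −R(n_A ln x_A + n_B ln x_B) = −8.314 × (1.79 ln 0.344 + 3.41 ln 0.656) = 27.8 J/K.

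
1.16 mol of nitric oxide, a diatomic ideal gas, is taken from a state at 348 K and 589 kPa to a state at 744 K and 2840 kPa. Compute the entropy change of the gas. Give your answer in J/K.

ΔS = 10.5 J/K

ΔS = nC_p ln(T₂/T₁) − nR ln(P₂/P₁), with C_p = 7R/2 = 29.1 J mol⁻¹ K⁻¹ for a diatomic ideal gas.
ΔS = 1.16 × [29.1 × ln(744/348) − 8.314 × ln(2840/589)] = 10.5 J/K.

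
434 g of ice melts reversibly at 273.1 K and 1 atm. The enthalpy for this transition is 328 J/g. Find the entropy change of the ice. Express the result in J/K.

Heat absorbed by the substance: Q = mL = 434 × 328 = 142352 J.
At constant T, ΔS = Q_rev/T = 142352 / 273.1 = 521 J/K.

ΔS = 521 J/K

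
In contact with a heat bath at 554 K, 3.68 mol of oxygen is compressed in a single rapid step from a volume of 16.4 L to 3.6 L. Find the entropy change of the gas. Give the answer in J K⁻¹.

Entropy is a state function, so ΔS_gas depends only on the end states.
For an isothermal ideal gas ΔS_gas = nR ln(V₂/V₁) = 3.68 × 8.314 × ln(3.6/16.4) = -46.4 J/K.

ΔS_gas = -46.4 J/K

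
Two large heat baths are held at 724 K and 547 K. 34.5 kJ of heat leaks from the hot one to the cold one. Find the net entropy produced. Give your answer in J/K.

ΔS_hot = −Q/T_H = −34500/724 = -47.65 J/K and ΔS_cold = +Q/T_C = 34500/547 = 63.07 J/K.
ΔS_total = -47.65 + 63.07 = 15.4 J/K, positive as the second law requires.

ΔS_total = 15.4 J/K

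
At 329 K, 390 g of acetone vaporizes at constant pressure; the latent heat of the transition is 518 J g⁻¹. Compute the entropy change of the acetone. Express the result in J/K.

Heat absorbed by the substance: Q = mL = 390 × 518 = 202020 J.
At constant T, ΔS = Q_rev/T = 202020 / 329 = 614 J/K.

ΔS = 614 J/K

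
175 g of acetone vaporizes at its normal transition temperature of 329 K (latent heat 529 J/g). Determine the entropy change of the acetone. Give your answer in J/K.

Heat absorbed by the substance: Q = mL = 175 × 529 = 92575 J.
At constant T, ΔS = Q_rev/T = 92575 / 329 = 281 J/K.

ΔS = 281 J/K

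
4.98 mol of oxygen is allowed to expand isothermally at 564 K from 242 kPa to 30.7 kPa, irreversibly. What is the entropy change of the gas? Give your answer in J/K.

Entropy is a state function, so ΔS_gas depends only on the end states.
For an isothermal ideal gas ΔS_gas = nR ln(P₁/P₂) = 4.98 × 8.314 × ln(242/30.7) = 85.5 J/K.

ΔS_gas = 85.5 J/K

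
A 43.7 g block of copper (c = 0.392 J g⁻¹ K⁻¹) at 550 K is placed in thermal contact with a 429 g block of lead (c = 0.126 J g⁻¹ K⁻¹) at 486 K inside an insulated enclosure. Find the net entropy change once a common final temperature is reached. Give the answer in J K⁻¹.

ΔS_total = 0.102 J/K

Energy balance: T_f = (m₁c₁T₁ + m₂c₂T₂)/(m₁c₁ + m₂c₂) = 501.4 K.
ΔS₁ = m₁c₁ ln(T_f/T₁) = 17.1304 × ln(501.4/550) = -1.5848 J/K.
ΔS₂ = m₂c₂ ln(T_f/T₂) = 54.054 × ln(501.4/486) = 1.6864 J/K.
ΔS_total = -1.5848 + 1.6864 = 0.102 J/K.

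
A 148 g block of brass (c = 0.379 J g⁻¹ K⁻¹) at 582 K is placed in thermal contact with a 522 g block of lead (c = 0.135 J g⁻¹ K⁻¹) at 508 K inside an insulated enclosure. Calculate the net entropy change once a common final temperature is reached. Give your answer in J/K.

ΔS_total = 0.29 J/K

Energy balance: T_f = (m₁c₁T₁ + m₂c₂T₂)/(m₁c₁ + m₂c₂) = 540.8 K.
ΔS₁ = m₁c₁ ln(T_f/T₁) = 56.092 × ln(540.8/582) = -4.119 J/K.
ΔS₂ = m₂c₂ ln(T_f/T₂) = 70.47 × ln(540.8/508) = 4.409 J/K.
ΔS_total = -4.119 + 4.409 = 0.29 J/K.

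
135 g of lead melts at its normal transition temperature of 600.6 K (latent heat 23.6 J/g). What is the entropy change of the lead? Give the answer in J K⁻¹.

ΔS = 5.3 J/K

Heat absorbed by the substance: Q = mL = 135 × 23.6 = 3186 J.
At constant T, ΔS = Q_rev/T = 3186 / 600.6 = 5.3 J/K.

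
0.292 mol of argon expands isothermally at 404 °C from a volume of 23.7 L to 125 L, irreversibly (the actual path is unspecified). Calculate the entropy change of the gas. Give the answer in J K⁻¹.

ΔS_gas = 4.04 J/K

Entropy is a state function, so ΔS_gas depends only on the end states.
For an isothermal ideal gas ΔS_gas = nR ln(V₂/V₁) = 0.292 × 8.314 × ln(125/23.7) = 4.04 J/K.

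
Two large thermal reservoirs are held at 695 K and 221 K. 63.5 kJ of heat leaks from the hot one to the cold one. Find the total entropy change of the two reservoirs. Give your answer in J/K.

ΔS_hot = −Q/T_H = −63500/695 = -91.37 J/K and ΔS_cold = +Q/T_C = 63500/221 = 287.3 J/K.
ΔS_total = -91.37 + 287.3 = 196 J/K, positive as the second law requires.

ΔS_total = 196 J/K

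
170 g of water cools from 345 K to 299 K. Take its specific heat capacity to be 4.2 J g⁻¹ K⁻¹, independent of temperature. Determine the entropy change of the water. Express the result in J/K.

ΔS = -102 J/K

ΔS = ∫dQ_rev/T = m c ln(T₂/T₁) = 170 × 4.2 × ln(299/345) = -102 J/K.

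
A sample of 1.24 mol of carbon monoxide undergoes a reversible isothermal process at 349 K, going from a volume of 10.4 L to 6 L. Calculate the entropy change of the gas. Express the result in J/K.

For an isothermal ideal gas ΔS_gas = nR ln(V₂/V₁) = 1.24 × 8.314 × ln(6/10.4) = -5.67 J/K.

ΔS_gas = -5.67 J/K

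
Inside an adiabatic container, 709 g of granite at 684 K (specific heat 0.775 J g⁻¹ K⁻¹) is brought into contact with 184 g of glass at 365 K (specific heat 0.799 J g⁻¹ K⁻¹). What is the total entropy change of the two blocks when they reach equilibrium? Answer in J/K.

ΔS_total = 20.2 J/K

Energy balance: T_f = (m₁c₁T₁ + m₂c₂T₂)/(m₁c₁ + m₂c₂) = 616.67 K.
ΔS₁ = m₁c₁ ln(T_f/T₁) = 549.475 × ln(616.67/684) = -56.94 J/K.
ΔS₂ = m₂c₂ ln(T_f/T₂) = 147.016 × ln(616.67/365) = 77.1 J/K.
ΔS_total = -56.94 + 77.1 = 20.2 J/K.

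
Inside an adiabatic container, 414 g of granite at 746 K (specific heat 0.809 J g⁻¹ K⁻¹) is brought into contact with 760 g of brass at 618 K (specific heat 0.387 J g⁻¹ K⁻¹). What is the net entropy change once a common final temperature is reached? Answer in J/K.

ΔS_total = 2.76 J/K

Energy balance: T_f = (m₁c₁T₁ + m₂c₂T₂)/(m₁c₁ + m₂c₂) = 686.15 K.
ΔS₁ = m₁c₁ ln(T_f/T₁) = 334.926 × ln(686.15/746) = -28.01 J/K.
ΔS₂ = m₂c₂ ln(T_f/T₂) = 294.12 × ln(686.15/618) = 30.77 J/K.
ΔS_total = -28.01 + 30.77 = 2.76 J/K.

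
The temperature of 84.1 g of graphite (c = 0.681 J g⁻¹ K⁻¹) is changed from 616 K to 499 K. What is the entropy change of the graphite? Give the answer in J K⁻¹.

ΔS = -12.1 J/K

ΔS = ∫dQ_rev/T = m c ln(T₂/T₁) = 84.1 × 0.681 × ln(499/616) = -12.1 J/K.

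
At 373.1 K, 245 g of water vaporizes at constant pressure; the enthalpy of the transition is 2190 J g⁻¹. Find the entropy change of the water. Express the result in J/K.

ΔS = 1440 J/K

Heat absorbed by the substance: Q = mL = 245 × 2190 = 536550 J.
At constant T, ΔS = Q_rev/T = 536550 / 373.1 = 1440 J/K.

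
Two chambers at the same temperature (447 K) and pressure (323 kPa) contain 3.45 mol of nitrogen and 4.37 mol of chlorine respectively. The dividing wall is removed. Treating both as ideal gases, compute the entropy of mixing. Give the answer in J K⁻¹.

Mole fractions: x_A = 3.45/7.82 = 0.441, x_B = 0.559.
ΔS_mix = −R(n_A ln x_A + n_B ln x_B) = −8.314 × (3.45 ln 0.441 + 4.37 ln 0.559) = 44.6 J/K.

ΔS_mix = 44.6 J/K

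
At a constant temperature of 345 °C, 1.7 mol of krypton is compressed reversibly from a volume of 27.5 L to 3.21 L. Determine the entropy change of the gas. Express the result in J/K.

For an isothermal ideal gas ΔS_gas = nR ln(V₂/V₁) = 1.7 × 8.314 × ln(3.21/27.5) = -30.4 J/K.

ΔS_gas = -30.4 J/K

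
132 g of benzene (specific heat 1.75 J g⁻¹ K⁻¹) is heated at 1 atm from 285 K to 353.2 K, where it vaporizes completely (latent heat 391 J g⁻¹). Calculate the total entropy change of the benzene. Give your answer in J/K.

ΔS = 196 J/K

Warming step: ΔS₁ = m c ln(T_tr/T_i) = 132 × 1.75 × ln(353.2/285) = 49.56 J/K.
Phase change: ΔS₂ = +mL/T_tr = 132 × 391 / 353.2 = 146.1 J/K.
ΔS_total = (49.56) + (146.1) = 196 J/K.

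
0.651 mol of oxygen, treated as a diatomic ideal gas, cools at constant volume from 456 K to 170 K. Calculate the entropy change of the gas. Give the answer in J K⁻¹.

ΔS = -13.4 J/K

At constant volume, ΔS = nC_V ln(T₂/T₁) with C_V = 5R/2 = 20.79 J mol⁻¹ K⁻¹.
ΔS = 0.651 × 20.79 × ln(170/456) = -13.4 J/K.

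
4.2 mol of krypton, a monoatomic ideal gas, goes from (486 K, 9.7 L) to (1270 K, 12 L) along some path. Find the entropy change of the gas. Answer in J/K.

ΔS = 57.7 J/K

Entropy is a state function: ΔS = nC_V ln(T₂/T₁) + nR ln(V₂/V₁), with C_V = 3R/2 = 12.47 J mol⁻¹ K⁻¹ for a monoatomic ideal gas.
ΔS = 4.2 × [12.47 × ln(1270/486) + 8.314 × ln(12/9.7)] = 57.7 J/K.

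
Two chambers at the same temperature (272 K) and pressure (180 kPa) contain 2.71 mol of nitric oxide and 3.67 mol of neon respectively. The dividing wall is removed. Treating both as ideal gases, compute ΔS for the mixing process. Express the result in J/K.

Mole fractions: x_A = 2.71/6.38 = 0.425, x_B = 0.575.
ΔS_mix = −R(n_A ln x_A + n_B ln x_B) = −8.314 × (2.71 ln 0.425 + 3.67 ln 0.575) = 36.2 J/K.

ΔS_mix = 36.2 J/K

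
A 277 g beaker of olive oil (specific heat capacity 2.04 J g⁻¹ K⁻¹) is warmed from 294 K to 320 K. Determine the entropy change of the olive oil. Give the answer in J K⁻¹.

ΔS = 47.9 J/K

ΔS = ∫dQ_rev/T = m c ln(T₂/T₁) = 277 × 2.04 × ln(320/294) = 47.9 J/K.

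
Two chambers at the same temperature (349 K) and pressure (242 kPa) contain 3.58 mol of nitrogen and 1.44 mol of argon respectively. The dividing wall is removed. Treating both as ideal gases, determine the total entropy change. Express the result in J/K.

Mole fractions: x_A = 3.58/5.02 = 0.713, x_B = 0.287.
ΔS_mix = −R(n_A ln x_A + n_B ln x_B) = −8.314 × (3.58 ln 0.713 + 1.44 ln 0.287) = 25 J/K.

ΔS_mix = 25 J/K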